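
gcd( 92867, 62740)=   1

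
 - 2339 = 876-3215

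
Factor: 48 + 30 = 78 = 2^1 * 3^1*13^1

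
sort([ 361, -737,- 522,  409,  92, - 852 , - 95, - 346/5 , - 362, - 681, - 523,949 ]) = [ -852, - 737, - 681, - 523,-522, - 362,  -  95, - 346/5, 92,  361, 409,  949] 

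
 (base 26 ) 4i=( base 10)122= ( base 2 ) 1111010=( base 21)5h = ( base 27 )4e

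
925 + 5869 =6794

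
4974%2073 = 828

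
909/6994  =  909/6994 = 0.13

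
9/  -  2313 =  - 1/257 = - 0.00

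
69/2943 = 23/981=0.02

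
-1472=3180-4652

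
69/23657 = 69/23657 = 0.00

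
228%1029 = 228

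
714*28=19992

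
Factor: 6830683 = 73^1*137^1*683^1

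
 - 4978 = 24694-29672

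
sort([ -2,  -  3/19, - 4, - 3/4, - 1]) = [ - 4, - 2,-1, - 3/4, - 3/19]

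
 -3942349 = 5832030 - 9774379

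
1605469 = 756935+848534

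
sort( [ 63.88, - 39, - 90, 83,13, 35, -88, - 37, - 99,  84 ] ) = [  -  99 , - 90  ,  -  88, - 39, - 37, 13 , 35,63.88,83, 84 ]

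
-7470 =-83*90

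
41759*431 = 17998129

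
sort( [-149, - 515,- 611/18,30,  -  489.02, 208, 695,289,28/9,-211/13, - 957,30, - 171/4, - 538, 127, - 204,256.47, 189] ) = [ - 957, - 538, - 515, - 489.02,- 204, - 149, - 171/4,  -  611/18, - 211/13,28/9, 30, 30, 127,189,208,256.47, 289, 695]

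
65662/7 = 9380+ 2/7= 9380.29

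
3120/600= 26/5= 5.20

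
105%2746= 105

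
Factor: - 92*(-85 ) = 7820  =  2^2*5^1*17^1*23^1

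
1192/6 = 596/3  =  198.67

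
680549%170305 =169634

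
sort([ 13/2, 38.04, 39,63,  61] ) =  [13/2,38.04,39,61,63 ]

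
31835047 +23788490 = 55623537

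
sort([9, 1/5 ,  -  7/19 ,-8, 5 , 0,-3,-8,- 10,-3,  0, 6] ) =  [ - 10, - 8,  -  8 , - 3 , - 3,  -  7/19,0, 0 , 1/5, 5 , 6,9 ]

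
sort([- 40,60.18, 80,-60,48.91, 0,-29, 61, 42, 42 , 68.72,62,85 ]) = [-60, - 40, -29,0,42, 42,48.91,60.18, 61,62,68.72,80,85] 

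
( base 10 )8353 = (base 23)fi4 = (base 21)ijg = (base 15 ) 271D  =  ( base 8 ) 20241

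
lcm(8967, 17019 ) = 833931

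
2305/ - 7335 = - 1 + 1006/1467 = - 0.31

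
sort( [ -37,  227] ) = [-37,227] 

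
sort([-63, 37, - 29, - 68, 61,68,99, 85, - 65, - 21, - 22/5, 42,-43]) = [-68, - 65, - 63,-43, - 29,  -  21,  -  22/5,37, 42, 61, 68, 85 , 99] 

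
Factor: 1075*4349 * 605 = 5^3*11^2*43^1*4349^1 = 2828480875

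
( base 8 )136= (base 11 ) 86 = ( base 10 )94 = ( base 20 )4E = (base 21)4a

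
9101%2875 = 476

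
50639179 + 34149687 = 84788866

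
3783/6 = 1261/2 = 630.50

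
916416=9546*96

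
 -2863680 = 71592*( - 40)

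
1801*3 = 5403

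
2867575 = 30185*95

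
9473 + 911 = 10384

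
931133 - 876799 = 54334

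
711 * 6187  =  4398957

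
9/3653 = 9/3653 = 0.00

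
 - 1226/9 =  - 137+7/9 = - 136.22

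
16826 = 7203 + 9623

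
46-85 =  - 39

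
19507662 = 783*24914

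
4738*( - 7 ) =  -33166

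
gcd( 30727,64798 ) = 1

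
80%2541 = 80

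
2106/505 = 2106/505 = 4.17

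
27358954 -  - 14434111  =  41793065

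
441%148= 145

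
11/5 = 2+1/5=2.20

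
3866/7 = 552 + 2/7 =552.29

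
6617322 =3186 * 2077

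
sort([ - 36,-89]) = [ - 89,- 36]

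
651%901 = 651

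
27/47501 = 27/47501 = 0.00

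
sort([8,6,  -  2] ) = [ - 2,6, 8]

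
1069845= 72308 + 997537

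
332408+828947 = 1161355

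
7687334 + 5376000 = 13063334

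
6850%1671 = 166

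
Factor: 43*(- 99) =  - 3^2*11^1*43^1 = -4257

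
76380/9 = 25460/3 = 8486.67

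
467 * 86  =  40162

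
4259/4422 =4259/4422=0.96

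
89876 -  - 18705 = 108581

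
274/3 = 91 + 1/3 = 91.33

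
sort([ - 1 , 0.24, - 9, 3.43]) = [ - 9,  -  1,  0.24, 3.43 ] 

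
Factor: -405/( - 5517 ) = 45/613 = 3^2*5^1*  613^( -1)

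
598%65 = 13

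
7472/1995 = 3 + 1487/1995 = 3.75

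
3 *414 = 1242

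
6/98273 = 6/98273 = 0.00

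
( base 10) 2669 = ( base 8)5155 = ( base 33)2ET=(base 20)6d9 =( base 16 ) a6d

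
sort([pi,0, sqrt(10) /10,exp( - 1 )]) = [0  ,  sqrt( 10 ) /10 , exp(  -  1),pi ]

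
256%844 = 256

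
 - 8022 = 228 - 8250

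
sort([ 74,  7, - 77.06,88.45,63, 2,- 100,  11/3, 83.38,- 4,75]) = [- 100,  -  77.06, - 4,2,11/3, 7, 63,  74, 75, 83.38,  88.45 ]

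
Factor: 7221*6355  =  3^1 * 5^1*29^1*31^1 * 41^1*83^1= 45889455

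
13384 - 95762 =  - 82378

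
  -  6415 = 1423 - 7838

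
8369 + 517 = 8886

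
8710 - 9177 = - 467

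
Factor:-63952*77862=  -  4979430624 = - 2^5*3^1*7^1*19^1*571^1 * 683^1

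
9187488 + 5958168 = 15145656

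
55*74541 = 4099755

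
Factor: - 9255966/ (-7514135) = 2^1 * 3^1*  5^( - 1)*1502827^(-1 )*1542661^1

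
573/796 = 573/796 = 0.72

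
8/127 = 8/127 = 0.06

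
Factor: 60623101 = 7^1*11^1*23^1*34231^1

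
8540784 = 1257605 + 7283179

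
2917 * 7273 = 21215341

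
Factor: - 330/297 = -2^1*3^ ( - 2 )*5^1 = - 10/9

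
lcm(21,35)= 105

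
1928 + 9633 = 11561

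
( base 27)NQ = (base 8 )1207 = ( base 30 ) LH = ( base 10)647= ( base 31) KR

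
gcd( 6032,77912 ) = 8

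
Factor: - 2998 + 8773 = 3^1 * 5^2 * 7^1*11^1 = 5775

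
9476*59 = 559084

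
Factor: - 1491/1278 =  - 7/6 = - 2^(-1)*3^( - 1)*7^1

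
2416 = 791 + 1625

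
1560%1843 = 1560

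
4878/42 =813/7  =  116.14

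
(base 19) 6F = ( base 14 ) 93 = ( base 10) 129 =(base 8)201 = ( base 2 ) 10000001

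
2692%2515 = 177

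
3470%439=397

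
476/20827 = 476/20827 =0.02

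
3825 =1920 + 1905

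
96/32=3 = 3.00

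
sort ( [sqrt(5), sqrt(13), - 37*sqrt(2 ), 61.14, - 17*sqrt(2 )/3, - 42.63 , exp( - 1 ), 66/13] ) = [ - 37*sqrt(2 ), - 42.63, - 17*sqrt( 2 )/3, exp( - 1),sqrt( 5 ),sqrt( 13 ), 66/13,61.14] 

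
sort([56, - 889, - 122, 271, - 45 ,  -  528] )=[ - 889, - 528, - 122, - 45,56,271 ] 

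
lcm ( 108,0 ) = 0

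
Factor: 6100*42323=2^2  *5^2 * 61^1*42323^1 = 258170300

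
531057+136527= 667584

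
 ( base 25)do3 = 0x2218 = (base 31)92h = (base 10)8728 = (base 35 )74D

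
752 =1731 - 979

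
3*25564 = 76692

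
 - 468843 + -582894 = - 1051737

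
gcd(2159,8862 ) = 1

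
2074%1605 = 469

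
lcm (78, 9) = 234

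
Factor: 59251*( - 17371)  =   - 1029249121 = -29^1*193^1*307^1*599^1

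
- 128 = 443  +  - 571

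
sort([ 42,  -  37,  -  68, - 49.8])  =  [ - 68, - 49.8, - 37,42 ]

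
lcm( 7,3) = 21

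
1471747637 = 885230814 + 586516823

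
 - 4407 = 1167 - 5574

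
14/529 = 14/529 = 0.03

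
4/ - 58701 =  - 4/58701 = -  0.00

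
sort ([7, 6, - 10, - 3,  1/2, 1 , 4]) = [ - 10,-3,1/2, 1  ,  4,6, 7]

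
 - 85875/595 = -17175/119 = - 144.33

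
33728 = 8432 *4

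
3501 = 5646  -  2145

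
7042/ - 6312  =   - 3521/3156  =  - 1.12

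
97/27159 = 97/27159 = 0.00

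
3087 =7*441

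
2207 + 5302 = 7509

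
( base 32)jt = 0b1001111101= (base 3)212121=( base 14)337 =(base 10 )637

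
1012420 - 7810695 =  - 6798275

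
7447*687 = 5116089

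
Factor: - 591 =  - 3^1*197^1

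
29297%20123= 9174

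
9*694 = 6246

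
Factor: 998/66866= 67^( - 1 )=1/67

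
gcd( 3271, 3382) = 1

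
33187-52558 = - 19371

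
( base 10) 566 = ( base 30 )IQ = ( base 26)lk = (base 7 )1436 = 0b1000110110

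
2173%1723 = 450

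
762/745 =1 + 17/745 = 1.02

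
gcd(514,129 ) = 1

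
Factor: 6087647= 37^1*164531^1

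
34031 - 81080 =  - 47049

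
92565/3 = 30855 = 30855.00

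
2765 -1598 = 1167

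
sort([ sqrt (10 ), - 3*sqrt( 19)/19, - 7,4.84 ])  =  [-7,- 3*sqrt( 19) /19, sqrt(10),4.84 ] 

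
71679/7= 10239 + 6/7=10239.86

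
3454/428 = 1727/214=   8.07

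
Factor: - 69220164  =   - 2^2 * 3^1 *13^1*167^1*2657^1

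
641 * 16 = 10256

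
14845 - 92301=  - 77456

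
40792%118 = 82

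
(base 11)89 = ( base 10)97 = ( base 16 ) 61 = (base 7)166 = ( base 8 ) 141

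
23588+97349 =120937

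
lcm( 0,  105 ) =0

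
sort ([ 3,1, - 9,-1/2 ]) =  [ - 9, - 1/2, 1,  3] 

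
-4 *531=  -  2124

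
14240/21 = 14240/21 = 678.10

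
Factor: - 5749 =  - 5749^1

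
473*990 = 468270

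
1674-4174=-2500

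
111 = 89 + 22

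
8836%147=16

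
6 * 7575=45450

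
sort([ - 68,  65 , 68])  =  [ - 68,65, 68]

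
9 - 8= 1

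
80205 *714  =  57266370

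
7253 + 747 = 8000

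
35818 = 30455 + 5363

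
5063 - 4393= 670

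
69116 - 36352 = 32764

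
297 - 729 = - 432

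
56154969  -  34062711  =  22092258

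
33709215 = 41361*815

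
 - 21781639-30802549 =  - 52584188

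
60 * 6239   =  374340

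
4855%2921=1934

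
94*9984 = 938496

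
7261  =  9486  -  2225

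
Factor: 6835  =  5^1*1367^1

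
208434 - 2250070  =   - 2041636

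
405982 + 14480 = 420462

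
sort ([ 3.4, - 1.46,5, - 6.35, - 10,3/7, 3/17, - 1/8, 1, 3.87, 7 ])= [ - 10, - 6.35, - 1.46, - 1/8, 3/17,3/7,1 , 3.4, 3.87, 5,7 ] 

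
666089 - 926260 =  - 260171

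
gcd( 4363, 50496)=1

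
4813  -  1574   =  3239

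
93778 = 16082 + 77696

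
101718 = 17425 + 84293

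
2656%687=595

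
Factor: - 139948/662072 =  - 2^( - 1) *59^1*593^1*82759^(  -  1) =- 34987/165518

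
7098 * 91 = 645918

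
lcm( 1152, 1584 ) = 12672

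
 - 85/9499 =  - 85/9499 = - 0.01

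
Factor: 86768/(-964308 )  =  - 44/489 = - 2^2*3^( - 1)*11^1*163^ ( - 1) 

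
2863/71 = 2863/71 = 40.32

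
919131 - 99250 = 819881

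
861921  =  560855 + 301066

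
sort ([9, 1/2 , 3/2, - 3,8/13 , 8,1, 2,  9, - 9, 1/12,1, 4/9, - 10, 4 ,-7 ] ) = [ - 10,- 9, - 7,  -  3, 1/12, 4/9 , 1/2, 8/13, 1,1, 3/2, 2, 4, 8,9  ,  9 ] 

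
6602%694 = 356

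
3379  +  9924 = 13303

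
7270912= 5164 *1408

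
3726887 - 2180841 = 1546046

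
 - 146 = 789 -935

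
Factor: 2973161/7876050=2^( - 1 )*3^( - 1)*5^( - 2)*7^( - 1 )*13^( - 1 )*577^( - 1 )*2973161^1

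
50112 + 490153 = 540265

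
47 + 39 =86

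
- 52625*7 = - 368375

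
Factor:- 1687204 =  - 2^2*421801^1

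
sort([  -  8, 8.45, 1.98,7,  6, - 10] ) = [ - 10 , - 8, 1.98,  6,7, 8.45 ] 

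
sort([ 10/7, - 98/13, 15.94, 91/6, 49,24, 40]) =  [-98/13, 10/7,91/6 , 15.94,24,40, 49]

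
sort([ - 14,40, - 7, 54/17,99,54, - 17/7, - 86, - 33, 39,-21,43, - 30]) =[ - 86, - 33, - 30, - 21, - 14, - 7,-17/7,54/17,39,40, 43,54,99]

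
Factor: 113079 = 3^1*37693^1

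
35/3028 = 35/3028=0.01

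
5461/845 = 5461/845 = 6.46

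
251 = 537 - 286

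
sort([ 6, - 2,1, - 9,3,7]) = [ - 9, - 2 , 1,3,6,  7 ]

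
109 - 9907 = - 9798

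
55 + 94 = 149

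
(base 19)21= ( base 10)39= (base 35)14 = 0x27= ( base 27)1C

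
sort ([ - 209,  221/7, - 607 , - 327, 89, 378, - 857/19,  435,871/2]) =[ - 607, - 327,-209,-857/19,221/7, 89 , 378, 435, 871/2 ] 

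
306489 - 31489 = 275000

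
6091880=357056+5734824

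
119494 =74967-  -  44527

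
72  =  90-18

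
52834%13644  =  11902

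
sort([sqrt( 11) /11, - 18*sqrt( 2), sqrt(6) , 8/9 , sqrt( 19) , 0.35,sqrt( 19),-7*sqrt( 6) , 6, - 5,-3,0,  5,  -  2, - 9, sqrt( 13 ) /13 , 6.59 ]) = [ - 18*sqrt( 2), - 7 * sqrt ( 6 ) ,-9, -5, - 3, - 2, 0, sqrt(13 ) /13,  sqrt( 11)/11, 0.35, 8/9,  sqrt (6 ), sqrt( 19),sqrt(19),5,6, 6.59 ]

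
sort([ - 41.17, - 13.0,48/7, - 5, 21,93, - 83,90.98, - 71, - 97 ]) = [ - 97, - 83 , - 71,-41.17, - 13.0, - 5,48/7, 21,90.98,93]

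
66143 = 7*9449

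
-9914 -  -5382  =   - 4532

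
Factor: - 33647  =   - 33647^1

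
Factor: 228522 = 2^1*3^1*7^1 * 5441^1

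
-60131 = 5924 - 66055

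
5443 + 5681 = 11124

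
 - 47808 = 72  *(  -  664 )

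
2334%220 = 134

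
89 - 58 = 31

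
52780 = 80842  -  28062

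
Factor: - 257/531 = - 3^( - 2)*59^( - 1)*257^1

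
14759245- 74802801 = - 60043556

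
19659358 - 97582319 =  - 77922961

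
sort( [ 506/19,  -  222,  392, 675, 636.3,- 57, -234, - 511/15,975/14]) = [-234 , -222,-57, - 511/15 , 506/19,975/14,392,636.3,675]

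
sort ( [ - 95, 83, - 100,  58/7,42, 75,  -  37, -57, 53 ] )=[ - 100, - 95, - 57, - 37,58/7,42 , 53,75, 83]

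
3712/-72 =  - 464/9 = -51.56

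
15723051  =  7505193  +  8217858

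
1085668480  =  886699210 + 198969270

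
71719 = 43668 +28051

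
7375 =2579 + 4796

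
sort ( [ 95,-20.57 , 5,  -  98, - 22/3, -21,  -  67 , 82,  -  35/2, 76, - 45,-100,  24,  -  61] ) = [ - 100,  -  98 , - 67, -61, -45, - 21, - 20.57, - 35/2,-22/3,5, 24, 76,82,  95] 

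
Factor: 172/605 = 2^2*5^(-1)*11^( - 2 ) * 43^1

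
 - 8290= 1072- 9362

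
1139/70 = 16 +19/70 = 16.27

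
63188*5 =315940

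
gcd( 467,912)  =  1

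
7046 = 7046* 1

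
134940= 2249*60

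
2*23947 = 47894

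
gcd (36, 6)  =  6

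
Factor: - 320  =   - 2^6*5^1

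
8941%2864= 349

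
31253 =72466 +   -  41213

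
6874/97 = 6874/97  =  70.87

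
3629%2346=1283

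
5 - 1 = 4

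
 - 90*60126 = - 5411340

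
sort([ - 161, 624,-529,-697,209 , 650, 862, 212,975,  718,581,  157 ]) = [-697, - 529, - 161,157, 209,212,581 , 624, 650,718, 862,975 ] 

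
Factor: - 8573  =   - 8573^1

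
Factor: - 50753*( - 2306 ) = 117036418 = 2^1*1153^1*50753^1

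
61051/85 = 718 + 21/85 = 718.25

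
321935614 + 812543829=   1134479443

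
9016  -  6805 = 2211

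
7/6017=7/6017 = 0.00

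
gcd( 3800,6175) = 475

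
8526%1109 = 763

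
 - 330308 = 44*( - 7507)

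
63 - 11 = 52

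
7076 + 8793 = 15869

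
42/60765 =14/20255 = 0.00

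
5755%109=87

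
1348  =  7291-5943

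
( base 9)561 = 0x1CC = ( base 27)h1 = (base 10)460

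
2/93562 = 1/46781 = 0.00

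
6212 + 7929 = 14141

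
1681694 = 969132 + 712562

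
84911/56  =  84911/56 = 1516.27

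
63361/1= 63361 = 63361.00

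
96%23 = 4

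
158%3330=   158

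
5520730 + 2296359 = 7817089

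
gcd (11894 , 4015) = 1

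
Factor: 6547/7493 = 59^( - 1) * 127^( - 1)*6547^1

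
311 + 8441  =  8752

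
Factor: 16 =2^4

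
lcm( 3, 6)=6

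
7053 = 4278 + 2775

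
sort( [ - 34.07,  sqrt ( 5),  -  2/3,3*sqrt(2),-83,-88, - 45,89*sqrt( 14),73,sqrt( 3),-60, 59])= [ - 88, - 83, - 60 , - 45,-34.07 ,  -  2/3,sqrt(3), sqrt ( 5 ),3*sqrt ( 2 ), 59,73,89*sqrt (14 )]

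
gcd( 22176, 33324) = 12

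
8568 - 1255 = 7313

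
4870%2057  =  756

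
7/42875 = 1/6125 = 0.00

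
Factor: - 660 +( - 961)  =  -1621 = - 1621^1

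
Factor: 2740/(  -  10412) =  - 5^1*19^( - 1 ) = -5/19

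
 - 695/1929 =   -  695/1929 = - 0.36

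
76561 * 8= 612488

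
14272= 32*446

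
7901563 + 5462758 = 13364321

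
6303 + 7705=14008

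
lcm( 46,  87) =4002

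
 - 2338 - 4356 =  - 6694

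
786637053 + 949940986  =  1736578039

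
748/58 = 12 + 26/29 = 12.90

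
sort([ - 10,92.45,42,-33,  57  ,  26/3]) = [ - 33, - 10,26/3, 42,57,92.45]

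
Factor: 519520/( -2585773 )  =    -  2^5 * 5^1*17^1*191^1*971^( - 1) *2663^( - 1)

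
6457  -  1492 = 4965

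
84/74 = 1 + 5/37 = 1.14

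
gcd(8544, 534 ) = 534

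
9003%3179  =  2645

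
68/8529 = 68/8529 = 0.01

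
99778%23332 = 6450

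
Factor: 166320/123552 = 2^( - 1)*5^1 *7^1* 13^( - 1)  =  35/26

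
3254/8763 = 3254/8763 =0.37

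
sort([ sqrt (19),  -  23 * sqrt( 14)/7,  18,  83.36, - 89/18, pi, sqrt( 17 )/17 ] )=[ - 23*sqrt( 14)/7, - 89/18,  sqrt( 17 )/17, pi,  sqrt( 19) , 18,83.36] 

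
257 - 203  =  54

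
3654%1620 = 414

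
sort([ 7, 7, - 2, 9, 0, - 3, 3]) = [- 3, - 2, 0, 3, 7,7 , 9 ] 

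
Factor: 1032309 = 3^2 * 23^1*4987^1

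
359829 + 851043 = 1210872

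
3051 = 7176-4125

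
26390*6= 158340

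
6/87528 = 1/14588 = 0.00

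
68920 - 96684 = -27764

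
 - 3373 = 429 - 3802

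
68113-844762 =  - 776649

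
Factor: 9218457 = 3^2*109^1*9397^1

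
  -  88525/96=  - 923 + 83/96= - 922.14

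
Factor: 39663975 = 3^1*5^2 *13^1*17^1 * 2393^1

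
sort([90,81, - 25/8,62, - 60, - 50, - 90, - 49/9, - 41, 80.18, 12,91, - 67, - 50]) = [ -90, - 67, - 60, - 50, - 50,-41 ,-49/9, -25/8, 12,62, 80.18, 81, 90,  91 ] 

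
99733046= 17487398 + 82245648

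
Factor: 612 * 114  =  2^3*3^3*17^1 * 19^1 = 69768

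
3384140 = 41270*82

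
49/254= 49/254=   0.19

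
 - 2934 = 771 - 3705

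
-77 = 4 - 81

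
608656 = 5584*109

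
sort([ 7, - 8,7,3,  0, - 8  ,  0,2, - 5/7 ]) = [ - 8, - 8, - 5/7,0 , 0,2,3,7,7] 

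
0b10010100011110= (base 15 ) 2c37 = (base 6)111554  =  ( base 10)9502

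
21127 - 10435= 10692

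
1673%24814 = 1673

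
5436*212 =1152432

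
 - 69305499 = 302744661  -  372050160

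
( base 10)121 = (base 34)3j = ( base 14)89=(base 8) 171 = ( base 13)94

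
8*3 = 24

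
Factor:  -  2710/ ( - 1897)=2^1*5^1*7^(-1) = 10/7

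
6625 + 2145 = 8770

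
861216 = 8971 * 96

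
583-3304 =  - 2721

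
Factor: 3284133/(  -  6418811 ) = -3^1*7^( - 1)* 916973^ ( - 1) * 1094711^1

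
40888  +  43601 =84489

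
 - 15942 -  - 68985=53043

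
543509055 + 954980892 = 1498489947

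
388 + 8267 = 8655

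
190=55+135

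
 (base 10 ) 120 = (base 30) 40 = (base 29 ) 44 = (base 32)3O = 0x78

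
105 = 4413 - 4308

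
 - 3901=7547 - 11448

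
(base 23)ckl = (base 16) 1aad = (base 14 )26BB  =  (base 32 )6ld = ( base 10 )6829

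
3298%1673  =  1625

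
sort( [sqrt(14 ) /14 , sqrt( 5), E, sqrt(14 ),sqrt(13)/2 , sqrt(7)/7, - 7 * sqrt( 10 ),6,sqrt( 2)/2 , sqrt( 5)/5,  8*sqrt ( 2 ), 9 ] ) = [ - 7*  sqrt(10),sqrt( 14) /14,sqrt(7 )/7,sqrt( 5) /5,sqrt ( 2 ) /2,sqrt ( 13)/2,sqrt(5),E,sqrt(14 ),6, 9,  8*sqrt( 2)]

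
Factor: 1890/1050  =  9/5 = 3^2 * 5^( - 1)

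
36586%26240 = 10346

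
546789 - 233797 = 312992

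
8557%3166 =2225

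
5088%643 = 587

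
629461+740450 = 1369911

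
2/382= 1/191 =0.01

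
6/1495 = 6/1495 = 0.00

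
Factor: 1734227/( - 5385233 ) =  - 7^( - 1)*11^1*37^1*4261^1*769319^( - 1)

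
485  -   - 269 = 754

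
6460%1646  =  1522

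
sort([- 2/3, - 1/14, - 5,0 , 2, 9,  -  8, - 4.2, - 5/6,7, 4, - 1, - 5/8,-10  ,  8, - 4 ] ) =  [- 10, - 8, - 5,  -  4.2, - 4, - 1, - 5/6, - 2/3, - 5/8, - 1/14, 0,2,4,7, 8,9 ] 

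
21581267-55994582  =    -  34413315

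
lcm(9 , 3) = 9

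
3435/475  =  687/95  =  7.23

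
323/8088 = 323/8088 = 0.04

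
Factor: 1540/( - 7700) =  - 1/5 = - 5^( - 1)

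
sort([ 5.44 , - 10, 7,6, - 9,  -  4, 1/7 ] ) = [  -  10, - 9 ,-4 , 1/7 , 5.44, 6, 7 ] 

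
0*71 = 0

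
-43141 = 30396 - 73537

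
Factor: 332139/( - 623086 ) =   -  2^( - 1 ) * 3^1*19^( - 1)*863^( - 1)*5827^1 = - 17481/32794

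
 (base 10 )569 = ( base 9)702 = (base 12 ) 3B5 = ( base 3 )210002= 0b1000111001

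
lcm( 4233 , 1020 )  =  84660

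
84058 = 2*42029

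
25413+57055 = 82468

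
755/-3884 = - 755/3884 = -0.19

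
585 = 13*45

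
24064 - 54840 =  - 30776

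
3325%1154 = 1017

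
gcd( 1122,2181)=3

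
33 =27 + 6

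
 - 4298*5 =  - 21490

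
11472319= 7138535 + 4333784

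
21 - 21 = 0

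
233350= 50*4667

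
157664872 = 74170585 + 83494287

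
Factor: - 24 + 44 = 20 =2^2 * 5^1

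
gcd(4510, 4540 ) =10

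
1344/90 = 14 + 14/15 = 14.93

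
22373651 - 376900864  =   - 354527213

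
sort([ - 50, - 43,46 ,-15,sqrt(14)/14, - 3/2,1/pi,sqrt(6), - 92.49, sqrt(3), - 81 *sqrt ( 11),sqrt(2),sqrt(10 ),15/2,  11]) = [ - 81*sqrt( 11 ), - 92.49, - 50, - 43, - 15, - 3/2,sqrt(14) /14,1/pi,sqrt( 2 ), sqrt(3),sqrt(6), sqrt(10 ), 15/2, 11,46] 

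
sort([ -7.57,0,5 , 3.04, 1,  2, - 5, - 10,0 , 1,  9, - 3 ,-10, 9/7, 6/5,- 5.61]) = [ - 10 , - 10 , - 7.57, - 5.61, - 5, - 3, 0, 0 , 1  ,  1, 6/5,9/7,  2, 3.04, 5,9]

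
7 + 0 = 7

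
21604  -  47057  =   - 25453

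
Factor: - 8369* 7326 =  - 2^1 * 3^2*11^1*37^1*8369^1= - 61311294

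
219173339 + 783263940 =1002437279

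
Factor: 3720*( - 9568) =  -2^8*3^1  *  5^1*13^1*23^1*31^1 = - 35592960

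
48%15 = 3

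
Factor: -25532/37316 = -13/19= - 13^1*19^( - 1)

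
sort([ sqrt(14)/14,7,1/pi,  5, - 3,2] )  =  [ - 3, sqrt( 14)/14 , 1/pi,2,5,7]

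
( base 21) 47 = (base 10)91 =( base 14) 67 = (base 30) 31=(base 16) 5B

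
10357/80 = 129  +  37/80 = 129.46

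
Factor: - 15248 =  - 2^4*953^1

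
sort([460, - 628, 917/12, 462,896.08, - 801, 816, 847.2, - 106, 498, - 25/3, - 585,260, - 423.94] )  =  [ - 801 , - 628,- 585, -423.94, - 106  ,  -  25/3,917/12, 260,  460, 462, 498, 816, 847.2, 896.08]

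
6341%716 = 613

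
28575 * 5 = 142875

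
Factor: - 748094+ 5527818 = 2^2 * 101^1*11831^1 = 4779724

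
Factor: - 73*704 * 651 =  - 33456192 = -2^6 * 3^1*7^1*11^1*31^1*73^1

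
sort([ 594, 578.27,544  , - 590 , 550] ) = [  -  590,544, 550, 578.27,594 ] 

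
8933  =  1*8933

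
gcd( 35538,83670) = 6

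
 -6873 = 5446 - 12319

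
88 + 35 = 123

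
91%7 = 0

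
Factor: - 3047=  - 11^1*277^1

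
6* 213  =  1278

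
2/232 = 1/116 = 0.01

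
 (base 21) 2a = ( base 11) 48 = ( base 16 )34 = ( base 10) 52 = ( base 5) 202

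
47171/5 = 47171/5 = 9434.20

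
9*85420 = 768780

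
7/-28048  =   - 7/28048= -0.00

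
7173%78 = 75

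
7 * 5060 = 35420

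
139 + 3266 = 3405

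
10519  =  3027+7492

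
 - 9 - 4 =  - 13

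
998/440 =499/220=2.27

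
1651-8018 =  - 6367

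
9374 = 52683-43309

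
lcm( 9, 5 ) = 45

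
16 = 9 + 7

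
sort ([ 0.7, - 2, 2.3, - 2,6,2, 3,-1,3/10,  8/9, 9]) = [ - 2 , - 2,  -  1,3/10,  0.7, 8/9,  2,2.3,3,6,9] 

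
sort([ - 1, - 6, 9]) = [ - 6, - 1, 9]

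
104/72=13/9= 1.44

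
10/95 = 2/19=0.11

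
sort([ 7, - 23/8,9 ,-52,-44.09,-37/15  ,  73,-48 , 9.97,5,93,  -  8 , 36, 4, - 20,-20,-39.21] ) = [  -  52, - 48, - 44.09, - 39.21,-20, - 20, - 8, - 23/8, - 37/15,4 , 5,7, 9,9.97,36,73,93 ] 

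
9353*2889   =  27020817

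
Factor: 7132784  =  2^4*445799^1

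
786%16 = 2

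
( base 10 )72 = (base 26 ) 2K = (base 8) 110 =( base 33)26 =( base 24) 30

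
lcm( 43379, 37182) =260274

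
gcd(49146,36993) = 3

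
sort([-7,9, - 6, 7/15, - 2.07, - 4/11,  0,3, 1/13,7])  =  [ - 7,- 6, - 2.07,-4/11,0,1/13, 7/15,3, 7,  9] 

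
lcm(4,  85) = 340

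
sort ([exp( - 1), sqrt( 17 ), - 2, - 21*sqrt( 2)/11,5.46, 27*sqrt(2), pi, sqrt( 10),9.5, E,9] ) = [ - 21 *sqrt ( 2)/11,-2, exp( - 1 ),E,pi,sqrt( 10),sqrt(17), 5.46, 9,  9.5,27*sqrt(2)]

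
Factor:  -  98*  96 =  - 2^6*3^1*7^2 = - 9408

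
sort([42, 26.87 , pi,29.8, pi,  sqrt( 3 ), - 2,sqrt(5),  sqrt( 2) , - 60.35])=[ - 60.35, - 2,sqrt( 2 ), sqrt(3), sqrt(5),pi, pi, 26.87,29.8,  42]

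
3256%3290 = 3256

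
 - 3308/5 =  - 662 + 2/5= - 661.60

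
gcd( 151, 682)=1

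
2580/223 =2580/223= 11.57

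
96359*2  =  192718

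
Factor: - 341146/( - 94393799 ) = 2^1 * 13^1 * 5279^( - 1 )*13121^1*17881^(  -  1) 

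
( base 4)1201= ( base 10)97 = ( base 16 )61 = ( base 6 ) 241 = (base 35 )2r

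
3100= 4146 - 1046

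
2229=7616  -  5387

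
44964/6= 7494 = 7494.00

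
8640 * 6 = 51840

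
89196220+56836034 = 146032254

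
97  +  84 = 181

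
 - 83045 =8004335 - 8087380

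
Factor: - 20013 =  - 3^1*7^1*  953^1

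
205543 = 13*15811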